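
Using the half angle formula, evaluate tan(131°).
tan(131°) = sin 262° / (1 + cos 262°) = -1.15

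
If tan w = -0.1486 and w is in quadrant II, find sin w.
sin w = 0.147 (using tan²w + 1 = sec²w)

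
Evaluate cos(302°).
cos(302°) = 0.5299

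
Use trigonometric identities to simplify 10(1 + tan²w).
10(1 + tan²w) = 10(sec²w) (using Pythagorean identity)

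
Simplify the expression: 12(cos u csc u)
12(cos u csc u) = 12(cot u) (using Reciprocal + quotient)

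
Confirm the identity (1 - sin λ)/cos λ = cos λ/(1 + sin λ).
LHS = (1 - sin λ)(1 + sin λ) / (cos λ(1 + sin λ)) = (1 - sin²λ) / (cos λ(1 + sin λ)) = cos²λ / (cos λ(1 + sin λ)) = cos λ/(1 + sin λ) = RHS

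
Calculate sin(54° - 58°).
sin(54° - 58°) = sin 54° cos 58° - cos 54° sin 58° = -0.06976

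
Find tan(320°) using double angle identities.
tan(320°) = 2 tan 160° / (1 - tan²160°) = -0.8391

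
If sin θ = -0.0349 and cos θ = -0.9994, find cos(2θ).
cos(2θ) = cos²θ - sin²θ = 0.9976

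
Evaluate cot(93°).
cot(93°) = -0.05241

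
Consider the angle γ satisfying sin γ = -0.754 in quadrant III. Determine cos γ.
cos γ = ±√(1 - sin²γ) = -0.6569 (negative in QIII)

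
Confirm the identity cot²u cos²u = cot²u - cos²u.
RHS = cos²u/sin²u - cos²u = cos²u(1/sin²u - 1) = cos²u · (1 - sin²u)/sin²u = cos²u · cos²u/sin²u = cos²u · cot²u = LHS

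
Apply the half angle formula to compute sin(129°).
sin(129°) = √((1 - cos 258°)/2) = 0.7771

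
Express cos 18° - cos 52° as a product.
cos 18° - cos 52° = -2 sin(35°) sin(-17°)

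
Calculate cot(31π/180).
cot(31π/180) = 1.664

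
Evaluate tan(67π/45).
tan(67π/45) = 28.64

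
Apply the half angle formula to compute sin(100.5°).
sin(100.5°) = √((1 - cos 201°)/2) = 0.9833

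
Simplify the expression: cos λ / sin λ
cos λ / sin λ = cot λ (using Quotient identity)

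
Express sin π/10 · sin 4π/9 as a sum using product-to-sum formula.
sin π/10 sin 4π/9 = (1/2)[cos(π/10-4π/9) - cos(π/10+4π/9)]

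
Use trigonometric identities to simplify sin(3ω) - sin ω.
sin(3ω) - sin ω = 2 cos(2ω) sin ω (using Sum-to-product)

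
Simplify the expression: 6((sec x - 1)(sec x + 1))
6((sec x - 1)(sec x + 1)) = 6(tan²x) (using Diff. of squares)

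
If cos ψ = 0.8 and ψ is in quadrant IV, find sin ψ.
sin ψ = -0.6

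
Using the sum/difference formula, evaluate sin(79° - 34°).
sin(79° - 34°) = sin 79° cos 34° - cos 79° sin 34° = √2/2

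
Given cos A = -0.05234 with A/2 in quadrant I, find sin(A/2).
sin(A/2) = ±√((1 - cos A)/2); positive since A/2 ∈ QI, so sin(A/2) = 0.7254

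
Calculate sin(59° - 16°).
sin(59° - 16°) = sin 59° cos 16° - cos 59° sin 16° = 0.682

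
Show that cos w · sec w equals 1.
LHS = cos w · (1/cos w) = 1 = RHS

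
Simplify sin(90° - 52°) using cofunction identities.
sin(90° - 52°) = cos(52°)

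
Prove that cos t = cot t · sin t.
RHS = (cos t/sin t) · sin t = cos t = LHS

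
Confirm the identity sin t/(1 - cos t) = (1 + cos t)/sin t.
LHS = sin t(1 + cos t) / ((1 - cos t)(1 + cos t)) = sin t(1 + cos t) / (1 - cos²t) = sin t(1 + cos t) / sin²t = (1 + cos t)/sin t = RHS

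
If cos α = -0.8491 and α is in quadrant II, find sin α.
sin α = 0.5282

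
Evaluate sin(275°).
sin(275°) = -0.9962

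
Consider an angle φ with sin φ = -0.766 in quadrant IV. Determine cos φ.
cos φ = √(1 - sin²φ) = 0.6428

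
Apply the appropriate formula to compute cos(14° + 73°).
cos(14° + 73°) = cos 14° cos 73° - sin 14° sin 73° = 0.05234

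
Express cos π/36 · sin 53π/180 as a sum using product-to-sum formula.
cos π/36 sin 53π/180 = (1/2)[sin(π/36+53π/180) - sin(π/36-53π/180)]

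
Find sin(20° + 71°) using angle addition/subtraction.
sin(20° + 71°) = sin 20° cos 71° + cos 20° sin 71° = 0.9998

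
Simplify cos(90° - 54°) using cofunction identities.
cos(90° - 54°) = sin(54°)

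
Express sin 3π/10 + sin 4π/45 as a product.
sin 3π/10 + sin 4π/45 = 2 sin(7π/36) cos(19π/180)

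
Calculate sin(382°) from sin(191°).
sin(382°) = 2 sin 191° cos 191° = 0.3746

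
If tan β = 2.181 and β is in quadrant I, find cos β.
cos β = 0.4168 (using tan²β + 1 = sec²β)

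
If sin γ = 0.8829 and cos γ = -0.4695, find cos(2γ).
cos(2γ) = cos²γ - sin²γ = -0.5591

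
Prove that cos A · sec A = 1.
LHS = cos A · (1/cos A) = 1 = RHS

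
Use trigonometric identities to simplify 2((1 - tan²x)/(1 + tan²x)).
2((1 - tan²x)/(1 + tan²x)) = 2(cos(2x)) (using Double angle)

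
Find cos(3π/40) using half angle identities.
cos(3π/40) = √((1 + cos 3π/20)/2) = 0.9724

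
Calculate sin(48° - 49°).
sin(48° - 49°) = sin 48° cos 49° - cos 48° sin 49° = -0.01745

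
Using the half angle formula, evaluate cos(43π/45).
cos(43π/45) = -√((1 + cos 86π/45)/2) = -0.9903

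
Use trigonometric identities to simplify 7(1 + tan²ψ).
7(1 + tan²ψ) = 7(sec²ψ) (using Pythagorean identity)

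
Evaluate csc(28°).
csc(28°) = 2.13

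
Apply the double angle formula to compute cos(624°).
cos(624°) = cos²312° - sin²312° = -0.1045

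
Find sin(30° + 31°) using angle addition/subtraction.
sin(30° + 31°) = sin 30° cos 31° + cos 30° sin 31° = 0.8746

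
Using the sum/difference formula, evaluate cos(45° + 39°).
cos(45° + 39°) = cos 45° cos 39° - sin 45° sin 39° = 0.1045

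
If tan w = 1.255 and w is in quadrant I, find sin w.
sin w = 0.7821 (using tan²w + 1 = sec²w)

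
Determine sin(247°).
sin(247°) = -0.9205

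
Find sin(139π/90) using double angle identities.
sin(139π/90) = 2 sin 139π/180 cos 139π/180 = -0.9903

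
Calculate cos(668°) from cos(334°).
cos(668°) = 2cos²334° - 1 = 0.6157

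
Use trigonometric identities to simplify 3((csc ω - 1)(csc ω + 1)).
3((csc ω - 1)(csc ω + 1)) = 3(cot²ω) (using Diff. of squares)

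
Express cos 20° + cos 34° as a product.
cos 20° + cos 34° = 2 cos(27°) cos(-7°)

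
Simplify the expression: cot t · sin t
cot t · sin t = cos t (using Quotient identity)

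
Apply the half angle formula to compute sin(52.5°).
sin(52.5°) = √((1 - cos 105°)/2) = 0.7934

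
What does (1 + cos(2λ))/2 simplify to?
(1 + cos(2λ))/2 = cos²λ (using Power reduction)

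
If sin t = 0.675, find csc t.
csc t = 1/sin t = 1.481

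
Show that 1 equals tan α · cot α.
RHS = (sin α/cos α) · (cos α/sin α) = 1 = LHS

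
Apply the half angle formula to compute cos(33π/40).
cos(33π/40) = -√((1 + cos 33π/20)/2) = -0.8526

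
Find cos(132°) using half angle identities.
cos(132°) = -√((1 + cos 264°)/2) = -0.6691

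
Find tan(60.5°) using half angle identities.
tan(60.5°) = sin 121° / (1 + cos 121°) = 1.767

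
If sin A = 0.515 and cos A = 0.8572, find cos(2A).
cos(2A) = cos²A - sin²A = 0.4696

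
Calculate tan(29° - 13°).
tan(29° - 13°) = (tan 29° - tan 13°)/(1 + tan 29° tan 13°) = 0.2867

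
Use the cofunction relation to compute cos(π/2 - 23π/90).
cos(π/2 - 23π/90) = sin(23π/90) = 0.7193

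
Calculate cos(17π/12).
cos(17π/12) = -(√6-√2)/4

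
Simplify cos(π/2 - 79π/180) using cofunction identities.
cos(π/2 - 79π/180) = sin(79π/180)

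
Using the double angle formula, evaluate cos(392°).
cos(392°) = 1 - 2sin²196° = 0.848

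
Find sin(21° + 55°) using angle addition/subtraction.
sin(21° + 55°) = sin 21° cos 55° + cos 21° sin 55° = 0.9703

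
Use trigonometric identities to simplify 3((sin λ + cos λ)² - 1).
3((sin λ + cos λ)² - 1) = 3(sin(2λ)) (using Pythagorean + double angle)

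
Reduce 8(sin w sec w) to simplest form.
8(sin w sec w) = 8(tan w) (using Reciprocal + quotient)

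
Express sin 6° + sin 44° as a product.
sin 6° + sin 44° = 2 sin(25°) cos(-19°)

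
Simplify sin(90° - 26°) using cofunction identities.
sin(90° - 26°) = cos(26°)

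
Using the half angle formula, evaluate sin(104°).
sin(104°) = √((1 - cos 208°)/2) = 0.9703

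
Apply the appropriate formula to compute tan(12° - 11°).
tan(12° - 11°) = (tan 12° - tan 11°)/(1 + tan 12° tan 11°) = 0.01746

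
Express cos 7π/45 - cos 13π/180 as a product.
cos 7π/45 - cos 13π/180 = -2 sin(41π/360) sin(π/24)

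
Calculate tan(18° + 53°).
tan(18° + 53°) = (tan 18° + tan 53°)/(1 - tan 18° tan 53°) = 2.904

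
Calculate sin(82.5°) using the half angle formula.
sin(82.5°) = √((1 - cos 165°)/2) = 0.9914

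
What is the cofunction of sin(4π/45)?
sin(4π/45) = cos(π/2 - 4π/45) = cos(37π/90)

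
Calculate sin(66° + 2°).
sin(66° + 2°) = sin 66° cos 2° + cos 66° sin 2° = 0.9272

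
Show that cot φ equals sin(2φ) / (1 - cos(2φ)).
RHS = 2 sin φ cos φ / (2sin²φ) = cos φ/sin φ = cot φ = LHS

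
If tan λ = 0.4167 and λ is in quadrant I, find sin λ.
sin λ = 0.3846 (using tan²λ + 1 = sec²λ)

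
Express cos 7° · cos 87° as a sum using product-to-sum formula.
cos 7° cos 87° = (1/2)[cos(7°-87°) + cos(7°+87°)]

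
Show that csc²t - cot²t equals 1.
LHS = 1/sin²t - cos²t/sin²t = (1 - cos²t)/sin²t = sin²t/sin²t = 1 = RHS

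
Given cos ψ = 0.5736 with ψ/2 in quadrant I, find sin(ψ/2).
sin(ψ/2) = ±√((1 - cos ψ)/2); positive since ψ/2 ∈ QI, so sin(ψ/2) = 0.4617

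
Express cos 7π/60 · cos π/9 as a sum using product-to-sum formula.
cos 7π/60 cos π/9 = (1/2)[cos(7π/60-π/9) + cos(7π/60+π/9)]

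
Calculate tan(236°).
tan(236°) = 1.483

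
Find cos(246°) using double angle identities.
cos(246°) = cos²123° - sin²123° = -0.4067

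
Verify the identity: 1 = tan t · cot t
RHS = (sin t/cos t) · (cos t/sin t) = 1 = LHS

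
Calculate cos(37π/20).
cos(37π/20) = 0.891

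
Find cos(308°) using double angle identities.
cos(308°) = cos²154° - sin²154° = 0.6157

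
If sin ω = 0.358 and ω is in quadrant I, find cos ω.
cos ω = 0.9337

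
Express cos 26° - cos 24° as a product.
cos 26° - cos 24° = -2 sin(25°) sin(1°)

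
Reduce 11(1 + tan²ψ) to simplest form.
11(1 + tan²ψ) = 11(sec²ψ) (using Pythagorean identity)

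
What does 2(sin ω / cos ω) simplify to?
2(sin ω / cos ω) = 2(tan ω) (using Quotient identity)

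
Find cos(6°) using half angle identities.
cos(6°) = √((1 + cos 12°)/2) = 0.9945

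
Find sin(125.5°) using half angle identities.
sin(125.5°) = √((1 - cos 251°)/2) = 0.8141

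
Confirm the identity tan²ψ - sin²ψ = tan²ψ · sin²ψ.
LHS = sin²ψ/cos²ψ - sin²ψ = sin²ψ(1/cos²ψ - 1) = sin²ψ · (1 - cos²ψ)/cos²ψ = sin²ψ · sin²ψ/cos²ψ = sin²ψ · tan²ψ = RHS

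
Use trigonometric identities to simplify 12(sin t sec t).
12(sin t sec t) = 12(tan t) (using Reciprocal + quotient)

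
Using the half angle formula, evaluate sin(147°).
sin(147°) = √((1 - cos 294°)/2) = 0.5446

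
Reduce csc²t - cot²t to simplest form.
csc²t - cot²t = 1 (using Pythagorean identity)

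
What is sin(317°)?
sin(317°) = -0.682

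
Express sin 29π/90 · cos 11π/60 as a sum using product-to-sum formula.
sin 29π/90 cos 11π/60 = (1/2)[sin(29π/90+11π/60) + sin(29π/90-11π/60)]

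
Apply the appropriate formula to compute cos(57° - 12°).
cos(57° - 12°) = cos 57° cos 12° + sin 57° sin 12° = √2/2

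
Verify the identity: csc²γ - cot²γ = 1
LHS = 1/sin²γ - cos²γ/sin²γ = (1 - cos²γ)/sin²γ = sin²γ/sin²γ = 1 = RHS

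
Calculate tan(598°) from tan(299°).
tan(598°) = 2 tan 299° / (1 - tan²299°) = 1.6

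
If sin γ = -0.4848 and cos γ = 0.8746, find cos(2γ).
cos(2γ) = cos²γ - sin²γ = 0.5299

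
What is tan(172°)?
tan(172°) = -0.1405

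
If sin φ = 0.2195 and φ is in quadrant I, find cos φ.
cos φ = 0.9756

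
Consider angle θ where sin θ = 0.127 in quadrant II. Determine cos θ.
cos θ = ±√(1 - sin²θ) = -0.9919 (negative in QII)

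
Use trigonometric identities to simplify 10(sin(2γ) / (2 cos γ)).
10(sin(2γ) / (2 cos γ)) = 10(sin γ) (using Double angle)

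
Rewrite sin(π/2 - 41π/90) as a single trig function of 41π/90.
sin(π/2 - 41π/90) = cos(41π/90)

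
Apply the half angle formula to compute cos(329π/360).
cos(329π/360) = -√((1 + cos 329π/180)/2) = -0.9636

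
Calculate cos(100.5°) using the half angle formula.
cos(100.5°) = -√((1 + cos 201°)/2) = -0.1822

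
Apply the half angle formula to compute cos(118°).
cos(118°) = -√((1 + cos 236°)/2) = -0.4695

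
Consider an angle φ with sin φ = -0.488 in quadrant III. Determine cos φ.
cos φ = ±√(1 - sin²φ) = -0.8728 (negative in QIII)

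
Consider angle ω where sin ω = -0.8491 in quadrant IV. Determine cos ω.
cos ω = √(1 - sin²ω) = 0.5282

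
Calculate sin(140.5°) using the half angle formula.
sin(140.5°) = √((1 - cos 281°)/2) = 0.6361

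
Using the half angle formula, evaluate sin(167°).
sin(167°) = √((1 - cos 334°)/2) = 0.225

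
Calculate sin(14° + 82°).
sin(14° + 82°) = sin 14° cos 82° + cos 14° sin 82° = 0.9945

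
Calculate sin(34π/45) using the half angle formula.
sin(34π/45) = √((1 - cos 68π/45)/2) = 0.6947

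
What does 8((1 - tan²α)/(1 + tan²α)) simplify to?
8((1 - tan²α)/(1 + tan²α)) = 8(cos(2α)) (using Double angle)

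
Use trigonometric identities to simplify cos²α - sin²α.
cos²α - sin²α = cos(2α) (using Double angle)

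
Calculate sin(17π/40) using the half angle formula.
sin(17π/40) = √((1 - cos 17π/20)/2) = 0.9724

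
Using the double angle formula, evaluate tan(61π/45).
tan(61π/45) = 2 tan 61π/90 / (1 - tan²61π/90) = 2.05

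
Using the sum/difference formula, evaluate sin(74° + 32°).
sin(74° + 32°) = sin 74° cos 32° + cos 74° sin 32° = 0.9613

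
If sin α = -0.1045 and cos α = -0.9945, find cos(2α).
cos(2α) = cos²α - sin²α = 0.9781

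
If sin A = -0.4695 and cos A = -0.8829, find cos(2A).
cos(2A) = cos²A - sin²A = 0.5591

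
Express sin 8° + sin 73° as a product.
sin 8° + sin 73° = 2 sin(40.5°) cos(-32.5°)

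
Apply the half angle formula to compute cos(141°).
cos(141°) = -√((1 + cos 282°)/2) = -0.7771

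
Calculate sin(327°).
sin(327°) = -0.5446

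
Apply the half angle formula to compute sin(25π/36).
sin(25π/36) = √((1 - cos 25π/18)/2) = 0.8192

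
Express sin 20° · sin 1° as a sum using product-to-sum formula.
sin 20° sin 1° = (1/2)[cos(20°-1°) - cos(20°+1°)]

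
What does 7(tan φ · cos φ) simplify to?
7(tan φ · cos φ) = 7(sin φ) (using Quotient identity)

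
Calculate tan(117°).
tan(117°) = -1.963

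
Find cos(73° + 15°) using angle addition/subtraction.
cos(73° + 15°) = cos 73° cos 15° - sin 73° sin 15° = 0.0349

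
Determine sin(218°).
sin(218°) = -0.6157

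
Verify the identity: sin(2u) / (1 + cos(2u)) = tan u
LHS = 2 sin u cos u / (2cos²u) = sin u/cos u = tan u = RHS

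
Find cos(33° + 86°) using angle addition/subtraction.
cos(33° + 86°) = cos 33° cos 86° - sin 33° sin 86° = -0.4848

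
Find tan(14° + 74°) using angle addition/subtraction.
tan(14° + 74°) = (tan 14° + tan 74°)/(1 - tan 14° tan 74°) = 28.64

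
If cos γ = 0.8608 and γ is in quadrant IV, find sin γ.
sin γ = -0.5089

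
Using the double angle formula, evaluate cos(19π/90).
cos(19π/90) = 1 - 2sin²19π/180 = 0.788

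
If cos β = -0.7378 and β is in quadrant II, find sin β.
sin β = 0.675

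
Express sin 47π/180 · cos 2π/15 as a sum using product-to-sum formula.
sin 47π/180 cos 2π/15 = (1/2)[sin(47π/180+2π/15) + sin(47π/180-2π/15)]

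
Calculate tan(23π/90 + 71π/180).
tan(23π/90 + 71π/180) = (tan 23π/90 + tan 71π/180)/(1 - tan 23π/90 tan 71π/180) = -1.963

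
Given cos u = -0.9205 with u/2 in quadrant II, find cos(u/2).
cos(u/2) = ±√((1 + cos u)/2); negative since u/2 ∈ QII, so cos(u/2) = -0.1994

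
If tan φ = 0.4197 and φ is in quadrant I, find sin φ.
sin φ = 0.387 (using tan²φ + 1 = sec²φ)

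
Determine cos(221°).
cos(221°) = -0.7547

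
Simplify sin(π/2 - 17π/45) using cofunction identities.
sin(π/2 - 17π/45) = cos(17π/45)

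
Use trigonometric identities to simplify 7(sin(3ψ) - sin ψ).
7(sin(3ψ) - sin ψ) = 7(2 cos(2ψ) sin ψ) (using Sum-to-product)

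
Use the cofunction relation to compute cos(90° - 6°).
cos(90° - 6°) = sin(6°) = 0.1045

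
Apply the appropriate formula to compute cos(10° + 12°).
cos(10° + 12°) = cos 10° cos 12° - sin 10° sin 12° = 0.9272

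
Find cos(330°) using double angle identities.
cos(330°) = cos²165° - sin²165° = √3/2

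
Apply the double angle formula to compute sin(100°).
sin(100°) = 2 sin 50° cos 50° = 0.9848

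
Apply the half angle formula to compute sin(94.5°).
sin(94.5°) = √((1 - cos 189°)/2) = 0.9969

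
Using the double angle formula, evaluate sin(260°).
sin(260°) = 2 sin 130° cos 130° = -0.9848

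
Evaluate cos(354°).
cos(354°) = 0.9945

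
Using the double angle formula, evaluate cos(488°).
cos(488°) = cos²244° - sin²244° = -0.6157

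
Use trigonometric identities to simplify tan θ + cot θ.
tan θ + cot θ = sec θ csc θ (using Quotient identities)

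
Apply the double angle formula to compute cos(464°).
cos(464°) = cos²232° - sin²232° = -0.2419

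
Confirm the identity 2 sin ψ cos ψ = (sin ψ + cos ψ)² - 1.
RHS = sin²ψ + 2 sin ψ cos ψ + cos²ψ - 1 = (sin²ψ + cos²ψ) + 2 sin ψ cos ψ - 1 = 1 + 2 sin ψ cos ψ - 1 = 2 sin ψ cos ψ = LHS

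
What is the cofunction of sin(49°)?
sin(49°) = cos(90° - 49°) = cos(41°)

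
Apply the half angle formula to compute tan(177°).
tan(177°) = sin 354° / (1 + cos 354°) = -0.05241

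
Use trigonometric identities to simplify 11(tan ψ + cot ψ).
11(tan ψ + cot ψ) = 11(sec ψ csc ψ) (using Quotient identities)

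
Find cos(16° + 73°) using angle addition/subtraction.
cos(16° + 73°) = cos 16° cos 73° - sin 16° sin 73° = 0.01745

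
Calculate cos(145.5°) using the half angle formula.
cos(145.5°) = -√((1 + cos 291°)/2) = -0.8241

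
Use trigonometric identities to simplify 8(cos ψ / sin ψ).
8(cos ψ / sin ψ) = 8(cot ψ) (using Quotient identity)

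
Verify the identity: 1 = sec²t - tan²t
RHS = 1/cos²t - sin²t/cos²t = (1 - sin²t)/cos²t = cos²t/cos²t = 1 = LHS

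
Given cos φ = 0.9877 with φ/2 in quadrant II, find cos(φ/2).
cos(φ/2) = ±√((1 + cos φ)/2); negative since φ/2 ∈ QII, so cos(φ/2) = -0.9969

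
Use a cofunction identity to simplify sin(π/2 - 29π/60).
sin(π/2 - 29π/60) = cos(29π/60)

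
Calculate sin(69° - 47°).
sin(69° - 47°) = sin 69° cos 47° - cos 69° sin 47° = 0.3746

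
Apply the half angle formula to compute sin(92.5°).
sin(92.5°) = √((1 - cos 185°)/2) = 0.999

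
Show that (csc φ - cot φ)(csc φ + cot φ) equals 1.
LHS = csc²φ - cot²φ = (1 + cot²φ) - cot²φ = 1 = RHS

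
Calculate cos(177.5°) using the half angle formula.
cos(177.5°) = -√((1 + cos 355°)/2) = -0.999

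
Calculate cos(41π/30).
cos(41π/30) = -0.4067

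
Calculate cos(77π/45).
cos(77π/45) = 0.6157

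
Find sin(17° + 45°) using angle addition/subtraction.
sin(17° + 45°) = sin 17° cos 45° + cos 17° sin 45° = 0.8829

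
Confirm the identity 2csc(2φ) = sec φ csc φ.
LHS = 2/sin(2φ) = 2/(2 sin φ cos φ) = 1/(sin φ cos φ) = (1/cos φ)(1/sin φ) = sec φ csc φ = RHS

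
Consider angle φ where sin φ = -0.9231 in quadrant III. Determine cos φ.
cos φ = ±√(1 - sin²φ) = -0.3846 (negative in QIII)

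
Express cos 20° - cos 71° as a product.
cos 20° - cos 71° = -2 sin(45.5°) sin(-25.5°)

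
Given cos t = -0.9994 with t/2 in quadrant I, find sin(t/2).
sin(t/2) = ±√((1 - cos t)/2); positive since t/2 ∈ QI, so sin(t/2) = 0.9998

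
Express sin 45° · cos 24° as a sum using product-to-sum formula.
sin 45° cos 24° = (1/2)[sin(45°+24°) + sin(45°-24°)]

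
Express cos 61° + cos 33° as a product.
cos 61° + cos 33° = 2 cos(47°) cos(14°)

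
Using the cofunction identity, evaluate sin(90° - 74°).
sin(90° - 74°) = cos(74°) = 0.2756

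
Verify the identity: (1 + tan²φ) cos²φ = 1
LHS = sec²φ · cos²φ = (1/cos²φ) · cos²φ = 1 = RHS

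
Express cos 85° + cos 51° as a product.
cos 85° + cos 51° = 2 cos(68°) cos(17°)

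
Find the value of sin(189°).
sin(189°) = -0.1564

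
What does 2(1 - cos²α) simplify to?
2(1 - cos²α) = 2(sin²α) (using Pythagorean identity)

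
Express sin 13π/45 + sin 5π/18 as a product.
sin 13π/45 + sin 5π/18 = 2 sin(17π/60) cos(π/180)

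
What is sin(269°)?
sin(269°) = -0.9998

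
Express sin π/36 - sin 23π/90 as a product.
sin π/36 - sin 23π/90 = 2 cos(17π/120) sin(-41π/360)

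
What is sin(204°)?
sin(204°) = -0.4067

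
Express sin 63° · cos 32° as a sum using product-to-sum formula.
sin 63° cos 32° = (1/2)[sin(63°+32°) + sin(63°-32°)]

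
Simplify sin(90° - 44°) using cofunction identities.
sin(90° - 44°) = cos(44°)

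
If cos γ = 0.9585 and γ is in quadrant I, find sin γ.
sin γ = 0.2851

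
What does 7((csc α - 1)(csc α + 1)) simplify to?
7((csc α - 1)(csc α + 1)) = 7(cot²α) (using Diff. of squares)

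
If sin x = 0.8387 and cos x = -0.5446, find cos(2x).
cos(2x) = cos²x - sin²x = -0.4068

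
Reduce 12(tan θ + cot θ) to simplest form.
12(tan θ + cot θ) = 12(sec θ csc θ) (using Quotient identities)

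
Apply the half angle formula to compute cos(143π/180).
cos(143π/180) = -√((1 + cos 143π/90)/2) = -0.7986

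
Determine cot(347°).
cot(347°) = -4.331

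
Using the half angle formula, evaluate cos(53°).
cos(53°) = √((1 + cos 106°)/2) = 0.6018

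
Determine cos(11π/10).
cos(11π/10) = -0.9511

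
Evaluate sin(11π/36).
sin(11π/36) = 0.8192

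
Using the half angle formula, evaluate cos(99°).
cos(99°) = -√((1 + cos 198°)/2) = -0.1564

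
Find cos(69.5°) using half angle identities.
cos(69.5°) = √((1 + cos 139°)/2) = 0.3502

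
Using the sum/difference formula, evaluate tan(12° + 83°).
tan(12° + 83°) = (tan 12° + tan 83°)/(1 - tan 12° tan 83°) = -11.43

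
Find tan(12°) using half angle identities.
tan(12°) = sin 24° / (1 + cos 24°) = 0.2126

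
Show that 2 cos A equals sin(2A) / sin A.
RHS = 2 sin A cos A / sin A = 2 cos A = LHS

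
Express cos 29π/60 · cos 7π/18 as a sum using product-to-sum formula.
cos 29π/60 cos 7π/18 = (1/2)[cos(29π/60-7π/18) + cos(29π/60+7π/18)]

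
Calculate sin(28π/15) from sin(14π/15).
sin(28π/15) = 2 sin 14π/15 cos 14π/15 = -0.4067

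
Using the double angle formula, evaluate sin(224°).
sin(224°) = 2 sin 112° cos 112° = -0.6947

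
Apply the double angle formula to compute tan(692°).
tan(692°) = 2 tan 346° / (1 - tan²346°) = -0.5317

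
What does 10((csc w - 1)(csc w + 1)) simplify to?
10((csc w - 1)(csc w + 1)) = 10(cot²w) (using Diff. of squares)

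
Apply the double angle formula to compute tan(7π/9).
tan(7π/9) = 2 tan 7π/18 / (1 - tan²7π/18) = -0.8391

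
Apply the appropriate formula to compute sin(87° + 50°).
sin(87° + 50°) = sin 87° cos 50° + cos 87° sin 50° = 0.682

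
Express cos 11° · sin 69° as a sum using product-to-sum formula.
cos 11° sin 69° = (1/2)[sin(11°+69°) - sin(11°-69°)]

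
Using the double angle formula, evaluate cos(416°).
cos(416°) = 1 - 2sin²208° = 0.5592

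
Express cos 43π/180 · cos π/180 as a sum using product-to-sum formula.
cos 43π/180 cos π/180 = (1/2)[cos(43π/180-π/180) + cos(43π/180+π/180)]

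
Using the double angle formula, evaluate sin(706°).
sin(706°) = 2 sin 353° cos 353° = -0.2419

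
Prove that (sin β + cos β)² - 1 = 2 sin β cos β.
LHS = sin²β + 2 sin β cos β + cos²β - 1 = (sin²β + cos²β) + 2 sin β cos β - 1 = 1 + 2 sin β cos β - 1 = 2 sin β cos β = RHS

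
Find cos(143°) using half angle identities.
cos(143°) = -√((1 + cos 286°)/2) = -0.7986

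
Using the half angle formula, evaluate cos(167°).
cos(167°) = -√((1 + cos 334°)/2) = -0.9744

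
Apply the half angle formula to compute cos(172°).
cos(172°) = -√((1 + cos 344°)/2) = -0.9903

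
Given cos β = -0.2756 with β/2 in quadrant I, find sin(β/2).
sin(β/2) = ±√((1 - cos β)/2); positive since β/2 ∈ QI, so sin(β/2) = 0.7986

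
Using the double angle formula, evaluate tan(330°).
tan(330°) = 2 tan 165° / (1 - tan²165°) = -√3/3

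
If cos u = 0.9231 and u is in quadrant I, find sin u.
sin u = 0.3846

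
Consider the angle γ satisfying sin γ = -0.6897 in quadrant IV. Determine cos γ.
cos γ = √(1 - sin²γ) = 0.7241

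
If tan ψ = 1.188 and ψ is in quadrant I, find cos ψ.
cos ψ = 0.644 (using tan²ψ + 1 = sec²ψ)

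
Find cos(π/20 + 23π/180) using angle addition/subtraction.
cos(π/20 + 23π/180) = cos π/20 cos 23π/180 - sin π/20 sin 23π/180 = 0.848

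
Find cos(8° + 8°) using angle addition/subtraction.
cos(8° + 8°) = cos 8° cos 8° - sin 8° sin 8° = 0.9613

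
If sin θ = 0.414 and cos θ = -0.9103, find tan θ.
tan θ = sin θ / cos θ = -0.4548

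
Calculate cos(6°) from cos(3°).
cos(6°) = cos²3° - sin²3° = 0.9945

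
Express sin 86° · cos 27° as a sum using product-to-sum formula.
sin 86° cos 27° = (1/2)[sin(86°+27°) + sin(86°-27°)]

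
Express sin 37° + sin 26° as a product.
sin 37° + sin 26° = 2 sin(31.5°) cos(5.5°)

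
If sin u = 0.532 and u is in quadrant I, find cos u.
cos u = 0.8467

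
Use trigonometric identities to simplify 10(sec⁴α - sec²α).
10(sec⁴α - sec²α) = 10(tan⁴α + tan²α) (using Pythagorean)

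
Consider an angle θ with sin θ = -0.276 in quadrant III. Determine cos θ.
cos θ = ±√(1 - sin²θ) = -0.9612 (negative in QIII)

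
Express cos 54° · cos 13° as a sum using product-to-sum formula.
cos 54° cos 13° = (1/2)[cos(54°-13°) + cos(54°+13°)]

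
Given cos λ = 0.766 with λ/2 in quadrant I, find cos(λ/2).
cos(λ/2) = ±√((1 + cos λ)/2); positive since λ/2 ∈ QI, so cos(λ/2) = 0.9397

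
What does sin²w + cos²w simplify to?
sin²w + cos²w = 1 (using Pythagorean identity)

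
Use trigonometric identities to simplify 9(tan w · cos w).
9(tan w · cos w) = 9(sin w) (using Quotient identity)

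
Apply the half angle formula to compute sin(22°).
sin(22°) = √((1 - cos 44°)/2) = 0.3746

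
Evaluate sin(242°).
sin(242°) = -0.8829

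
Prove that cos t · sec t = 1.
LHS = cos t · (1/cos t) = 1 = RHS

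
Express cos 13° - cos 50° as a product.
cos 13° - cos 50° = -2 sin(31.5°) sin(-18.5°)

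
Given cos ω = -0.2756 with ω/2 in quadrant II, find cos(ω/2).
cos(ω/2) = ±√((1 + cos ω)/2); negative since ω/2 ∈ QII, so cos(ω/2) = -0.6018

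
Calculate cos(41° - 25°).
cos(41° - 25°) = cos 41° cos 25° + sin 41° sin 25° = 0.9613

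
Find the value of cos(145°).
cos(145°) = -0.8192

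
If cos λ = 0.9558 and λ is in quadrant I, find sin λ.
sin λ = 0.294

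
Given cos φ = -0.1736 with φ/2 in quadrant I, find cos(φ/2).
cos(φ/2) = ±√((1 + cos φ)/2); positive since φ/2 ∈ QI, so cos(φ/2) = 0.6428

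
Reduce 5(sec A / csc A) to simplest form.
5(sec A / csc A) = 5(tan A) (using Reciprocal identities)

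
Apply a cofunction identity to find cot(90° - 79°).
cot(90° - 79°) = tan(79°) = 5.145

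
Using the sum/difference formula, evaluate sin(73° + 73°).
sin(73° + 73°) = sin 73° cos 73° + cos 73° sin 73° = 0.5592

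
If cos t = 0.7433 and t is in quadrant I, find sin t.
sin t = 0.669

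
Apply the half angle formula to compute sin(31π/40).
sin(31π/40) = √((1 - cos 31π/20)/2) = 0.6494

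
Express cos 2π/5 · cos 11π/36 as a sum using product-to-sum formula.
cos 2π/5 cos 11π/36 = (1/2)[cos(2π/5-11π/36) + cos(2π/5+11π/36)]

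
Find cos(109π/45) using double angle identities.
cos(109π/45) = 2cos²109π/90 - 1 = 0.2419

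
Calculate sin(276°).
sin(276°) = -0.9945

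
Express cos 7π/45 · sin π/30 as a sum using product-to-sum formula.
cos 7π/45 sin π/30 = (1/2)[sin(7π/45+π/30) - sin(7π/45-π/30)]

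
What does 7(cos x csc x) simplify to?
7(cos x csc x) = 7(cot x) (using Reciprocal + quotient)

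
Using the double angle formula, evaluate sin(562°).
sin(562°) = 2 sin 281° cos 281° = -0.3746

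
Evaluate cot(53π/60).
cot(53π/60) = -2.605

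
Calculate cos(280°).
cos(280°) = 0.1736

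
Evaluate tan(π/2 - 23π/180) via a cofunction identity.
tan(π/2 - 23π/180) = cot(23π/180) = 2.356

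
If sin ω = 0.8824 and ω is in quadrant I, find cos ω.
cos ω = 0.4705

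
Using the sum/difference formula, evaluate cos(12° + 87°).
cos(12° + 87°) = cos 12° cos 87° - sin 12° sin 87° = -0.1564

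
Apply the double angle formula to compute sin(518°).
sin(518°) = 2 sin 259° cos 259° = 0.3746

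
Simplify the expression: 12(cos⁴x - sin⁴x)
12(cos⁴x - sin⁴x) = 12(cos(2x)) (using Factoring + double angle)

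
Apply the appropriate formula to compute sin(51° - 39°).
sin(51° - 39°) = sin 51° cos 39° - cos 51° sin 39° = 0.2079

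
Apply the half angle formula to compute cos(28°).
cos(28°) = √((1 + cos 56°)/2) = 0.8829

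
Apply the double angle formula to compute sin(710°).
sin(710°) = 2 sin 355° cos 355° = -0.1736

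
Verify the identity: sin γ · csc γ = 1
LHS = sin γ · (1/sin γ) = 1 = RHS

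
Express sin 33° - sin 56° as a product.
sin 33° - sin 56° = 2 cos(44.5°) sin(-11.5°)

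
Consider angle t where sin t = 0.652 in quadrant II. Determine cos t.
cos t = ±√(1 - sin²t) = -0.7582 (negative in QII)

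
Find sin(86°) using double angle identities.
sin(86°) = 2 sin 43° cos 43° = 0.9976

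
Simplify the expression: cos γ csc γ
cos γ csc γ = cot γ (using Reciprocal + quotient)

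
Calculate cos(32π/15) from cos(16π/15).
cos(32π/15) = 1 - 2sin²16π/15 = 0.9135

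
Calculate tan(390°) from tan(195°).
tan(390°) = 2 tan 195° / (1 - tan²195°) = √3/3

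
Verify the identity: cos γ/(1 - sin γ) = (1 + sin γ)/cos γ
RHS = (1 + sin γ)(1 - sin γ) / (cos γ(1 - sin γ)) = (1 - sin²γ) / (cos γ(1 - sin γ)) = cos²γ / (cos γ(1 - sin γ)) = cos γ/(1 - sin γ) = LHS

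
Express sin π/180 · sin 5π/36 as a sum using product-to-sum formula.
sin π/180 sin 5π/36 = (1/2)[cos(π/180-5π/36) - cos(π/180+5π/36)]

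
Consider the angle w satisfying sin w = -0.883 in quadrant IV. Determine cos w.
cos w = √(1 - sin²w) = 0.4694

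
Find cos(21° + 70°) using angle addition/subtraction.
cos(21° + 70°) = cos 21° cos 70° - sin 21° sin 70° = -0.01745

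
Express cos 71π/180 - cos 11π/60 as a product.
cos 71π/180 - cos 11π/60 = -2 sin(13π/45) sin(19π/180)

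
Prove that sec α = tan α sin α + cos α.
RHS = sin²α/cos α + cos α = (sin²α + cos²α)/cos α = 1/cos α = sec α = LHS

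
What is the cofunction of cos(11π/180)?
cos(11π/180) = sin(π/2 - 11π/180) = sin(79π/180)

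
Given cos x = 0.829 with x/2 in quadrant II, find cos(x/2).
cos(x/2) = ±√((1 + cos x)/2); negative since x/2 ∈ QII, so cos(x/2) = -0.9563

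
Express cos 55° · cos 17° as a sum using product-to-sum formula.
cos 55° cos 17° = (1/2)[cos(55°-17°) + cos(55°+17°)]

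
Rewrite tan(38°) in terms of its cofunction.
tan(38°) = cot(90° - 38°) = cot(52°)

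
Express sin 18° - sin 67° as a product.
sin 18° - sin 67° = 2 cos(42.5°) sin(-24.5°)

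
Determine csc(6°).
csc(6°) = 9.567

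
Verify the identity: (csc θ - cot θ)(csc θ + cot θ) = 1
LHS = csc²θ - cot²θ = (1 + cot²θ) - cot²θ = 1 = RHS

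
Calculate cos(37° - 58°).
cos(37° - 58°) = cos 37° cos 58° + sin 37° sin 58° = 0.9336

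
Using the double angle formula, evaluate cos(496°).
cos(496°) = 2cos²248° - 1 = -0.7193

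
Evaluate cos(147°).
cos(147°) = -0.8387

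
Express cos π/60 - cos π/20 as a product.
cos π/60 - cos π/20 = -2 sin(π/30) sin(-π/60)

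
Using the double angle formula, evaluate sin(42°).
sin(42°) = 2 sin 21° cos 21° = 0.6691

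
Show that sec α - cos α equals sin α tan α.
LHS = 1/cos α - cos α = (1 - cos²α)/cos α = sin²α/cos α = sin α · (sin α/cos α) = sin α tan α = RHS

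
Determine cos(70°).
cos(70°) = 0.342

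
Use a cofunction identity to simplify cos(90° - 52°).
cos(90° - 52°) = sin(52°)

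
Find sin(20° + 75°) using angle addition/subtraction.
sin(20° + 75°) = sin 20° cos 75° + cos 20° sin 75° = 0.9962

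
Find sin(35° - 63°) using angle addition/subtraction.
sin(35° - 63°) = sin 35° cos 63° - cos 35° sin 63° = -0.4695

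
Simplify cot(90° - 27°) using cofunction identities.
cot(90° - 27°) = tan(27°)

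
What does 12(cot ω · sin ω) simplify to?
12(cot ω · sin ω) = 12(cos ω) (using Quotient identity)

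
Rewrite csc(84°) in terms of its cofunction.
csc(84°) = sec(90° - 84°) = sec(6°)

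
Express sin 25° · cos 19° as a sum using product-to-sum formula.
sin 25° cos 19° = (1/2)[sin(25°+19°) + sin(25°-19°)]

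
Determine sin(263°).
sin(263°) = -0.9925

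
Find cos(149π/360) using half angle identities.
cos(149π/360) = √((1 + cos 149π/180)/2) = 0.2672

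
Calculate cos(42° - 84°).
cos(42° - 84°) = cos 42° cos 84° + sin 42° sin 84° = 0.7431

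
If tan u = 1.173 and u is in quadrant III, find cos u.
cos u = -0.6488 (using tan²u + 1 = sec²u)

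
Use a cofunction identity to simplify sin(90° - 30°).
sin(90° - 30°) = cos(30°)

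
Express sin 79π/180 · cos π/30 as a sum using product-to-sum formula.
sin 79π/180 cos π/30 = (1/2)[sin(79π/180+π/30) + sin(79π/180-π/30)]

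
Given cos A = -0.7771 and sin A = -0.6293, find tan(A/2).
tan(A/2) = sin A / (1 + cos A) = -2.823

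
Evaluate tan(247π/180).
tan(247π/180) = 2.356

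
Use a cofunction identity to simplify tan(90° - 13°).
tan(90° - 13°) = cot(13°)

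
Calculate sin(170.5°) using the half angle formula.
sin(170.5°) = √((1 - cos 341°)/2) = 0.165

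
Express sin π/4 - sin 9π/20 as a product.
sin π/4 - sin 9π/20 = 2 cos(7π/20) sin(-π/10)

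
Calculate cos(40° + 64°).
cos(40° + 64°) = cos 40° cos 64° - sin 40° sin 64° = -0.2419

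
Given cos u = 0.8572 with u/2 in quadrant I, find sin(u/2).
sin(u/2) = ±√((1 - cos u)/2); positive since u/2 ∈ QI, so sin(u/2) = 0.2672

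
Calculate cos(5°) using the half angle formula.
cos(5°) = √((1 + cos 10°)/2) = 0.9962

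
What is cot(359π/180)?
cot(359π/180) = -57.29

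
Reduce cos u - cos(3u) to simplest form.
cos u - cos(3u) = 2 sin(2u) sin u (using Sum-to-product)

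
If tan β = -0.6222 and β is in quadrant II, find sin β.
sin β = 0.5283 (using tan²β + 1 = sec²β)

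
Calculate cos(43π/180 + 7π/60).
cos(43π/180 + 7π/60) = cos 43π/180 cos 7π/60 - sin 43π/180 sin 7π/60 = 0.4384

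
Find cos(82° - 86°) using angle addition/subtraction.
cos(82° - 86°) = cos 82° cos 86° + sin 82° sin 86° = 0.9976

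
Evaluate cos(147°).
cos(147°) = -0.8387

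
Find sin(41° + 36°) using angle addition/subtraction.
sin(41° + 36°) = sin 41° cos 36° + cos 41° sin 36° = 0.9744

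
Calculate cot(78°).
cot(78°) = 0.2126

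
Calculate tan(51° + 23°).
tan(51° + 23°) = (tan 51° + tan 23°)/(1 - tan 51° tan 23°) = 3.487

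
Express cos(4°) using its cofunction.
cos(4°) = sin(90° - 4°) = sin(86°)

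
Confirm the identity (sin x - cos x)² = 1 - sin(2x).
LHS = sin²x - 2 sin x cos x + cos²x = (sin²x + cos²x) - 2 sin x cos x = 1 - sin(2x) = RHS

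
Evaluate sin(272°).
sin(272°) = -0.9994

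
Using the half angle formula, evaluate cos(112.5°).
cos(112.5°) = -√((1 + cos 225°)/2) = -0.3827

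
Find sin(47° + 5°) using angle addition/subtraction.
sin(47° + 5°) = sin 47° cos 5° + cos 47° sin 5° = 0.788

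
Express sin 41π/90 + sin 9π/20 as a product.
sin 41π/90 + sin 9π/20 = 2 sin(163π/360) cos(π/360)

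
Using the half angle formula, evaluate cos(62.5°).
cos(62.5°) = √((1 + cos 125°)/2) = 0.4617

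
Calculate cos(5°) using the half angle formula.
cos(5°) = √((1 + cos 10°)/2) = 0.9962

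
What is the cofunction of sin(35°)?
sin(35°) = cos(90° - 35°) = cos(55°)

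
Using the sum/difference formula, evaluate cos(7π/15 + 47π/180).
cos(7π/15 + 47π/180) = cos 7π/15 cos 47π/180 - sin 7π/15 sin 47π/180 = -0.6561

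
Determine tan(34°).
tan(34°) = 0.6745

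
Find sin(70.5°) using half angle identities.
sin(70.5°) = √((1 - cos 141°)/2) = 0.9426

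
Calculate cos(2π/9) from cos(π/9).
cos(2π/9) = cos²π/9 - sin²π/9 = 0.766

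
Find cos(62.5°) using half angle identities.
cos(62.5°) = √((1 + cos 125°)/2) = 0.4617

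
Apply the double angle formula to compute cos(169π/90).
cos(169π/90) = 1 - 2sin²169π/180 = 0.9272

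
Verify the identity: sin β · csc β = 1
LHS = sin β · (1/sin β) = 1 = RHS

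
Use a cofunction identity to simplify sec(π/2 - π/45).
sec(π/2 - π/45) = csc(π/45)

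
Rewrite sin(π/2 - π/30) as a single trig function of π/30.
sin(π/2 - π/30) = cos(π/30)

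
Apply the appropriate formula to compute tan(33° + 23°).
tan(33° + 23°) = (tan 33° + tan 23°)/(1 - tan 33° tan 23°) = 1.483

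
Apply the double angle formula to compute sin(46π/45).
sin(46π/45) = 2 sin 23π/45 cos 23π/45 = -0.06976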